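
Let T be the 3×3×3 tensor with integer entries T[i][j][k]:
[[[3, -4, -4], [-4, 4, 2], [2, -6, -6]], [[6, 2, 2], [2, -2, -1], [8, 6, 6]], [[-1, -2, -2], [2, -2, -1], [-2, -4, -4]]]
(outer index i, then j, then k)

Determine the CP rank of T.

3

Lower bound: the mode-3 unfolding of T (rows indexed by k, columns by (i,j) = (0,0), (0,1), (0,2), (1,0), (1,1), (1,2), (2,0), (2,1), (2,2)) is [[3, -4, 2, 6, 2, 8, -1, 2, -2], [-4, 4, -6, 2, -2, 6, -2, -2, -4], [-4, 2, -6, 2, -1, 6, -2, -1, -4]].
There the 3×3 minor on rows k ∈ {0, 1, 2}, columns (i,j) ∈ {(0,0), (0,1), (0,2)} is det [[3, -4, 2], [-4, 4, -6], [-4, 2, -6]] = -20 ≠ 0, so this unfolding has rank ≥ 3; CP rank is at least every unfolding rank, so rank(T) ≥ 3. (Unfolding ranks only ever bound the CP rank from below — rank(T) can be strictly larger than all of them — so the matching upper bound has to come from an explicit 3-term decomposition.)
Upper bound: T is a sum of 3 rank-1 terms, T = (1, -2, 1) (x) (1, 0, 2) (x) (-1, -2, -2) + (1, 1, 0) (x) (1, 0, 1) (x) (4, -2, -2) + (2, -1, -1) (x) (0, 1, 0) (x) (-2, 2, 1) (written with every a and b primitive with positive leading entry and the scale carried by c; CP decompositions are not unique, and this one is verified by expanding entrywise), so rank(T) ≤ 3.
These bounds meet, so rank(T) = 3.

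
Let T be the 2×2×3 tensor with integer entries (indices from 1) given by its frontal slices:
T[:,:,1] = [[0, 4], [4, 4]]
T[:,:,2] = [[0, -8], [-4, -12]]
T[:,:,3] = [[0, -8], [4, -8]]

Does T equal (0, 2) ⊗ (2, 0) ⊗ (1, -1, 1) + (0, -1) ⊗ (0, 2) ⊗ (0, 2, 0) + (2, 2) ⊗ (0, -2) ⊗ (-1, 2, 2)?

Yes

Reconstruct entrywise from the claimed factors. For example, T[2,1,1] = 4 and Σₗ aₗ[2]bₗ[1]cₗ[1] = (2)·(2)·(1) + (-1)·(0)·(0) + (2)·(0)·(-1) = 4; checking all 12 entries, every one matches. The claim holds.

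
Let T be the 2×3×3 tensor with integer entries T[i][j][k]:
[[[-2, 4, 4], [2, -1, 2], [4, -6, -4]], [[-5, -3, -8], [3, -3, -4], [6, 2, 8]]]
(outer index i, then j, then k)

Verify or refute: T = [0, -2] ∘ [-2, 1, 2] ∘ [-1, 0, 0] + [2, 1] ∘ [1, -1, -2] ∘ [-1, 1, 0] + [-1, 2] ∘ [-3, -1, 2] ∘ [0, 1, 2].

Reconstruct entry (0,0,1) from the claimed factors: Σₗ aₗ[0]bₗ[0]cₗ[1] = (0)·(-2)·(0) + (2)·(1)·(1) + (-1)·(-3)·(1) = 5, but T[0,0,1] = 4. The claim is false.

No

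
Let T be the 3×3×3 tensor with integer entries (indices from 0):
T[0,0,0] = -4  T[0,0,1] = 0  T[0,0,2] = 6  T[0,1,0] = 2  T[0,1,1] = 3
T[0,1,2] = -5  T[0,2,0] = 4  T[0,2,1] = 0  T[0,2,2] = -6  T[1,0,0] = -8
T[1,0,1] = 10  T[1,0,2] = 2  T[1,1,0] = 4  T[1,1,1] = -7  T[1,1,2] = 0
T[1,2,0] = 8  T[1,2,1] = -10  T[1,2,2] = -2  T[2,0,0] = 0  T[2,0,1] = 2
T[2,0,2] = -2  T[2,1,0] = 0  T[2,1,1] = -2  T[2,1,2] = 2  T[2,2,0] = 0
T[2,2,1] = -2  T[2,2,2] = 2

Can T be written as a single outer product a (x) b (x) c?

No

The mode-3 unfolding of T (rows indexed by k, columns by (i,j) = (0,0), (0,1), (0,2), (1,0), (1,1), (1,2), (2,0), (2,1), (2,2)) is [[-4, 2, 4, -8, 4, 8, 0, 0, 0], [0, 3, 0, 10, -7, -10, 2, -2, -2], [6, -5, -6, 2, 0, -2, -2, 2, 2]].
There the 3×3 minor on rows k ∈ {0, 1, 2}, columns (i,j) ∈ {(0,0), (0,1), (1,0)} is det [[-4, 2, -8], [0, 3, 10], [6, -5, 2]] = 40 ≠ 0, so this unfolding has rank ≥ 3; CP rank is at least every unfolding rank, so rank(T) ≥ 3.
In particular rank(T) ≥ 3 > 1, so T is not rank-1.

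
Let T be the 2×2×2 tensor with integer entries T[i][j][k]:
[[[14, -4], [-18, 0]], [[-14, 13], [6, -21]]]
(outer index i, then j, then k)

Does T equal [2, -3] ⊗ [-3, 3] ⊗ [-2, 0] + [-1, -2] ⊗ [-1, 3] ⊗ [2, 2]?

Reconstruct entry (0,0,1) from the claimed factors: Σₗ aₗ[0]bₗ[0]cₗ[1] = (2)·(-3)·(0) + (-1)·(-1)·(2) = 2, but T[0,0,1] = -4. The claim is false.

No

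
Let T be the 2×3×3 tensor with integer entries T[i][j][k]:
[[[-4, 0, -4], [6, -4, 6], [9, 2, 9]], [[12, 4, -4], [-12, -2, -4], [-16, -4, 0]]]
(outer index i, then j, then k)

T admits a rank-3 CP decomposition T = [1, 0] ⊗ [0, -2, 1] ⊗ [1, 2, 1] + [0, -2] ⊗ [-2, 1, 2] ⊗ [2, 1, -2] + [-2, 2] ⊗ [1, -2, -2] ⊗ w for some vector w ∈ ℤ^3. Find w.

w = [2, 0, 2]

Subtract the known terms from T to get the rank-1 residual R = [-2, 2] ⊗ [1, -2, -2] ⊗ w, so R[i,j,k] = a[i]·b[j]·w[k]. Pick indices with nonzero a[0]·b[0] = (-2)·(1) = -2. Only the fibre through (0,0,·) is needed: R[0,0,:] = T[0,0,:] − Σₗ aₗ[0]bₗ[0]cₗ = [-4, 0, -4] − (1)·(0)·[1, 2, 1] − (0)·(-2)·[2, 1, -2] = [-4, 0, -4]. Then w[k] = R[0,0,k] / -2 for each k, giving w = [-4, 0, -4] / -2 = [2, 0, 2].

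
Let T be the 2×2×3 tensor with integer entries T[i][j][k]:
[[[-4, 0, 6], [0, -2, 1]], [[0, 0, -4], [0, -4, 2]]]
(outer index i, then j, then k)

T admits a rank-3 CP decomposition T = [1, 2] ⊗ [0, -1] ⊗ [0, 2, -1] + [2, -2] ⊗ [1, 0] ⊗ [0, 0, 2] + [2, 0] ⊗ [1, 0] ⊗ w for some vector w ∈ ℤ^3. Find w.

Subtract the known terms from T to get the rank-1 residual R = [2, 0] ⊗ [1, 0] ⊗ w, so R[i,j,k] = a[i]·b[j]·w[k]. Pick indices with nonzero a[0]·b[0] = (2)·(1) = 2. Only the fibre through (0,0,·) is needed: R[0,0,:] = T[0,0,:] − Σₗ aₗ[0]bₗ[0]cₗ = [-4, 0, 6] − (1)·(0)·[0, 2, -1] − (2)·(1)·[0, 0, 2] = [-4, 0, 2]. Then w[k] = R[0,0,k] / 2 for each k, giving w = [-4, 0, 2] / 2 = [-2, 0, 1].

w = [-2, 0, 1]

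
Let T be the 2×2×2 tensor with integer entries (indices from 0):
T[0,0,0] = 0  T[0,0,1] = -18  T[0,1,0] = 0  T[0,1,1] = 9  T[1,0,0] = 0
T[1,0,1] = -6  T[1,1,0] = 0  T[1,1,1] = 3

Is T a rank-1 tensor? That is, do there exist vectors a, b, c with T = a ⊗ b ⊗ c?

If T = a ⊗ b ⊗ c then every fibre of T is a multiple of the corresponding factor, so read the factors off the fibres through the nonzero entry T[0,0,1] = -18.
The mode-1 fibre T[:,0,1] = [-18, -6] gives a = [3, 1] (primitive direction); the mode-2 fibre T[0,:,1] = [-18, 9] gives b = [2, -1]; then c[k] = T[0,0,k] / (a[0]·b[0]) = [0, -18] / 6 = [0, -3].
Expanding [3, 1] ⊗ [2, -1] ⊗ [0, -3] reproduces all 8 entries of T, so T = [3, 1] ⊗ [2, -1] ⊗ [0, -3] and rank(T) ≤ 1.
Equivalently every frontal slice T[:,:,k] is c[k] times the rank-1 matrix [3, 1] ⊗ [2, -1]. So T has rank 1 (it is nonzero).

Yes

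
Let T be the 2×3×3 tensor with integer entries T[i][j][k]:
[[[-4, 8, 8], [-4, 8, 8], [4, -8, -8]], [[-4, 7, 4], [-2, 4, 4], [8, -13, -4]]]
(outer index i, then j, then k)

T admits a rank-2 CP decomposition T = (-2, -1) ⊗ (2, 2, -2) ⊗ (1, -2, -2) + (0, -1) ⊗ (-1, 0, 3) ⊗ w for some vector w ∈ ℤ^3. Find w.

Subtract the known terms from T to get the rank-1 residual R = (0, -1) ⊗ (-1, 0, 3) ⊗ w, so R[i,j,k] = a[i]·b[j]·w[k]. Pick indices with nonzero a[1]·b[0] = (-1)·(-1) = 1. Only the fibre through (1,0,·) is needed: R[1,0,:] = T[1,0,:] − Σₗ aₗ[1]bₗ[0]cₗ = [-4, 7, 4] − (-1)·(2)·(1, -2, -2) = [-2, 3, 0]. Then w[k] = R[1,0,k] / 1 for each k, giving w = [-2, 3, 0] / 1 = (-2, 3, 0).

w = (-2, 3, 0)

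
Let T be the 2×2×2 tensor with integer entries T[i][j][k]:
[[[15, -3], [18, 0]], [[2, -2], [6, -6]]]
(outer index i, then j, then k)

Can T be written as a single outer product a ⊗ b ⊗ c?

The mode-3 unfolding of T (rows indexed by k, columns by (i,j) = (0,0), (0,1), (1,0), (1,1)) is [[15, 18, 2, 6], [-3, 0, -2, -6]].
There the 2×2 minor on rows k ∈ {0, 1}, columns (i,j) ∈ {(0,0), (0,1)} is det [[15, 18], [-3, 0]] = 54 ≠ 0, so this unfolding has rank ≥ 2; CP rank is at least every unfolding rank, so rank(T) ≥ 2.
In particular rank(T) ≥ 2 > 1, so T is not rank-1.

No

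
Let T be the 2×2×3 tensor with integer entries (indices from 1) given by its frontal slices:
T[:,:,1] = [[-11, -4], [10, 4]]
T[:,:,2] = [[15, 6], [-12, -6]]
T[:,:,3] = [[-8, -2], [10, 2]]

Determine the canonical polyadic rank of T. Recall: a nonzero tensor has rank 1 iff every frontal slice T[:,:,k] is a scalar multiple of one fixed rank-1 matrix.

Lower bound: in the mode-3 unfolding of T (rows indexed by k, columns by (i,j)) the 2×2 minor on rows k ∈ {1, 2}, columns (i,j) ∈ {(1,1), (1,2)} is det [[-11, -4], [15, 6]] = -6 ≠ 0, so that unfolding has rank ≥ 2 and hence rank(T) ≥ 2 (CP rank is at least every unfolding rank, though it can be larger).
Upper bound: with S_k = T[:,:,k], the two rank-1 terms a₁b₁ᵀ, a₂b₂ᵀ are the rank-1 members of the pencil x·S₁ + y·S₂.
det(x·S₁ + y·S₂) is −4·x² + 18·xy − 18·y² = (-2)·(2·x − 3·y)(x − 3·y), vanishing at (x:y) = (3:2) and (3:1).
M₁ = 3·S₁ + 2·S₂ = [[-3, 0], [6, 0]] = (-3)·(1, -2)(1, 0)ᵀ and M₂ = 3·S₁ + S₂ = [[-18, -6], [18, 6]] = (-6)·(1, -1)(3, 1)ᵀ, so take a₁ = (1, -2), b₁ = (1, 0), a₂ = (1, -1), b₂ = (3, 1).
Each slice is an integer combination of E₁ = a₁b₁ᵀ and E₂ = a₂b₂ᵀ: S₁ = E₁ − 4·E₂, S₂ = −3·E₁ + 6·E₂, S₃ = −2·E₁ − 2·E₂; reading off coefficients, c₁ = (1, -3, -2) and c₂ = (-4, 6, -2).
Hence T = (1, -2) ⊗ (1, 0) ⊗ (1, -3, -2) + (1, -1) ⊗ (3, 1) ⊗ (-4, 6, -2), so rank(T) ≤ 2.
These bounds meet, so rank(T) = 2.

2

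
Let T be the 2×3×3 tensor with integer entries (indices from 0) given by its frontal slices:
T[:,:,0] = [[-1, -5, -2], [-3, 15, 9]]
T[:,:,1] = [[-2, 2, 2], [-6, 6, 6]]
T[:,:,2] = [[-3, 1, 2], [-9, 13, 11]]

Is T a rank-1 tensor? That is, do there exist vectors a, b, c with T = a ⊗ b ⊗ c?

The mode-3 unfolding of T (rows indexed by k, columns by (i,j) = (0,0), (0,1), (0,2), (1,0), (1,1), (1,2)) is [[-1, -5, -2, -3, 15, 9], [-2, 2, 2, -6, 6, 6], [-3, 1, 2, -9, 13, 11]].
There the 2×2 minor on rows k ∈ {0, 1}, columns (i,j) ∈ {(0,0), (0,1)} is det [[-1, -5], [-2, 2]] = -12 ≠ 0, so this unfolding has rank ≥ 2; CP rank is at least every unfolding rank, so rank(T) ≥ 2.
In particular rank(T) ≥ 2 > 1, so T is not rank-1.

No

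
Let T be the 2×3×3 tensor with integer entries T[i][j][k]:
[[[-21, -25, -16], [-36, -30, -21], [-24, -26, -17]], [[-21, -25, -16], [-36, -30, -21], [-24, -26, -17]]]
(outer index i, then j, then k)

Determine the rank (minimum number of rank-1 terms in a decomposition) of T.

2

Lower bound: in the mode-2 unfolding of T (rows indexed by j, columns by (i,k)) the 2×2 minor on rows j ∈ {0, 1}, columns (i,k) ∈ {(0,0), (0,1)} is det [[-21, -25], [-36, -30]] = -270 ≠ 0, so that unfolding has rank ≥ 2 and hence rank(T) ≥ 2 (CP rank is at least every unfolding rank, though it can be larger).
Upper bound: T[i,:,:] = a[i]·M for every slice, with a = [1, 1] and M = [[-21, -25, -16], [-36, -30, -21], [-24, -26, -17]] (rows j, columns k).
The rows of M satisfy (row 1) = −4·(row 0) + 5·(row 2), so splitting by rows, M = [1, -4, 0][-21, -25, -16]ᵀ + [0, 5, 1][-24, -26, -17]ᵀ.
Hence T = [1, 1] ⊗ [1, -4, 0] ⊗ [-21, -25, -16] + [1, 1] ⊗ [0, 5, 1] ⊗ [-24, -26, -17], so rank(T) ≤ 2.
These bounds meet, so rank(T) = 2.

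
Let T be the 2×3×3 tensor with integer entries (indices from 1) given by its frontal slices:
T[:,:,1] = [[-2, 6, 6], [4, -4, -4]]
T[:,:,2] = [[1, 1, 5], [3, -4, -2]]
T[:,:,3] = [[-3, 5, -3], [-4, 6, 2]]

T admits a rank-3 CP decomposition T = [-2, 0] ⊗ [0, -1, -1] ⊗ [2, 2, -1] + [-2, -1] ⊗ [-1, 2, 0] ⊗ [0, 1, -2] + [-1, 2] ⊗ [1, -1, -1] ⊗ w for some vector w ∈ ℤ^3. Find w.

w = [2, 1, -1]

Subtract the known terms from T to get the rank-1 residual R = [-1, 2] ⊗ [1, -1, -1] ⊗ w, so R[i,j,k] = a[i]·b[j]·w[k]. Pick indices with nonzero a[1]·b[1] = (-1)·(1) = -1. Only the fibre through (1,1,·) is needed: R[1,1,:] = T[1,1,:] − Σₗ aₗ[1]bₗ[1]cₗ = [-2, 1, -3] − (-2)·(0)·[2, 2, -1] − (-2)·(-1)·[0, 1, -2] = [-2, -1, 1]. Then w[k] = R[1,1,k] / -1 for each k, giving w = [-2, -1, 1] / -1 = [2, 1, -1].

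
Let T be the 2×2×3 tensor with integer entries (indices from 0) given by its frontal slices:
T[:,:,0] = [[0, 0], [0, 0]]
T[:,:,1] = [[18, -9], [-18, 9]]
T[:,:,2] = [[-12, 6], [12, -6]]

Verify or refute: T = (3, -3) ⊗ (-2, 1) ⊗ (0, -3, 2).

Reconstruct entrywise from the claimed factors. For example, T[0,1,1] = -9 and Σₗ aₗ[0]bₗ[1]cₗ[1] = (3)·(1)·(-3) = -9; checking all 12 entries, every one matches. The claim holds.

Yes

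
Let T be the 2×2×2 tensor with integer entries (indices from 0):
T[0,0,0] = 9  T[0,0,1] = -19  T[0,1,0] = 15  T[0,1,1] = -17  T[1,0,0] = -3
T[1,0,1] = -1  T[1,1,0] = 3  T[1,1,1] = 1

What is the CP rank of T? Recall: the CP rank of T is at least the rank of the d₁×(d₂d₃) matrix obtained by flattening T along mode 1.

Lower bound: the mode-2 unfolding of T (rows indexed by j, columns by (i,k) = (0,0), (0,1), (1,0), (1,1)) is [[9, -19, -3, -1], [15, -17, 3, 1]].
There the 2×2 minor on rows j ∈ {0, 1}, columns (i,k) ∈ {(0,0), (0,1)} is det [[9, -19], [15, -17]] = 132 ≠ 0, so this unfolding has rank ≥ 2; CP rank is at least every unfolding rank, so rank(T) ≥ 2. (Flattening ranks never certify an upper bound on CP rank; for that we must actually write T with 2 rank-1 terms.)
Upper bound — finding two terms. Write S_k = T[:,:,k] for the frontal slices: S₀ = [[9, 15], [-3, 3]], S₁ = [[-19, -17], [-1, 1]].
If T = a₁ ⊗ b₁ ⊗ c₁ + a₂ ⊗ b₂ ⊗ c₂ then each S_k = c₁[k]·a₁b₁ᵀ + c₂[k]·a₂b₂ᵀ. S₀ and S₁ are linearly independent, so a₁b₁ᵀ and a₂b₂ᵀ must span the same plane of matrices: they are the rank-1 matrices of the form x·S₀ + y·S₁.
det(x·S₀ + y·S₁) is 72·x² − 84·xy − 36·y² = 12·(2·x − 3·y)(3·x + y), vanishing at (x:y) = (3:2) and (1:-3).
M₁ = 3·S₀ + 2·S₁ = [[-11, 11], [-11, 11]] = (-11)·[1, 1][1, -1]ᵀ and M₂ = S₀ − 3·S₁ = [[66, 66], [0, 0]] = 66·[1, 0][1, 1]ᵀ, so take a₁ = [1, 1], b₁ = [1, -1], a₂ = [1, 0], b₂ = [1, 1].
Each slice is an integer combination of E₁ = a₁b₁ᵀ and E₂ = a₂b₂ᵀ: S₀ = −3·E₁ + 12·E₂, S₁ = −E₁ − 18·E₂; reading off coefficients, c₁ = [-3, -1] and c₂ = [12, -18].
Hence T = [1, 1] ⊗ [1, -1] ⊗ [-3, -1] + [1, 0] ⊗ [1, 1] ⊗ [12, -18], so rank(T) ≤ 2.
These bounds meet, so rank(T) = 2.

2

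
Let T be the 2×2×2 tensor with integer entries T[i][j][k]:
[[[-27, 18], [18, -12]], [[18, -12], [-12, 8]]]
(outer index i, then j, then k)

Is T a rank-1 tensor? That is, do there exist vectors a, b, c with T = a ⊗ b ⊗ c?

The mode-1 fibre T[:,0,0] = [-27, 18] gives a = (3, -2) (primitive direction); the mode-2 fibre T[0,:,0] = [-27, 18] gives b = (3, -2); then c[k] = T[0,0,k] / (a[0]·b[0]) = [-27, 18] / 9 = (-3, 2).
Expanding (3, -2) ⊗ (3, -2) ⊗ (-3, 2) reproduces all 8 entries of T, so T = (3, -2) ⊗ (3, -2) ⊗ (-3, 2) and rank(T) ≤ 1.
Equivalently every frontal slice T[:,:,k] is c[k] times the rank-1 matrix (3, -2) ⊗ (3, -2). So T has rank 1 (it is nonzero).

Yes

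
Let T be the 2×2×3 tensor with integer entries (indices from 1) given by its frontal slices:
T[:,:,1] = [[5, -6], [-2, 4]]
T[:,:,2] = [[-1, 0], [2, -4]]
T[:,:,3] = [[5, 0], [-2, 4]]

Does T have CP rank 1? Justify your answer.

The mode-3 unfolding of T (rows indexed by k, columns by (i,j) = (1,1), (1,2), (2,1), (2,2)) is [[5, -6, -2, 4], [-1, 0, 2, -4], [5, 0, -2, 4]].
There the 3×3 minor on rows k ∈ {1, 2, 3}, columns (i,j) ∈ {(1,1), (1,2), (2,1)} is det [[5, -6, -2], [-1, 0, 2], [5, 0, -2]] = -48 ≠ 0, so this unfolding has rank ≥ 3; CP rank is at least every unfolding rank, so rank(T) ≥ 3.
In particular rank(T) ≥ 3 > 1, so T is not rank-1.

No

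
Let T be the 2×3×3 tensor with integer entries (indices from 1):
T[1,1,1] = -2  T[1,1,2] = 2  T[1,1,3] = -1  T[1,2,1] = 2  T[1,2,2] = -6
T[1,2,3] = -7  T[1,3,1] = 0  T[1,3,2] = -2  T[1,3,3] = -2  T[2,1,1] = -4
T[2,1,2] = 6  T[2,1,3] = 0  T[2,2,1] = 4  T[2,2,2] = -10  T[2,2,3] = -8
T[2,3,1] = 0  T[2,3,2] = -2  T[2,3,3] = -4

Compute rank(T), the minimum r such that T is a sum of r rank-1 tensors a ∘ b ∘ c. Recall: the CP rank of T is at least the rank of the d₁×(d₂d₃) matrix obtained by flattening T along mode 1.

3

Lower bound: the mode-2 unfolding of T (rows indexed by j, columns by (i,k) = (1,1), (1,2), (1,3), (2,1), (2,2), (2,3)) is [[-2, 2, -1, -4, 6, 0], [2, -6, -7, 4, -10, -8], [0, -2, -2, 0, -2, -4]].
There the 3×3 minor on rows j ∈ {1, 2, 3}, columns (i,k) ∈ {(1,1), (1,2), (1,3)} is det [[-2, 2, -1], [2, -6, -7], [0, -2, -2]] = 16 ≠ 0, so this unfolding has rank ≥ 3; CP rank is at least every unfolding rank, so rank(T) ≥ 3. (Flattening ranks never certify an upper bound on CP rank; for that we must actually write T with 3 rank-1 terms.)
Upper bound: T is a sum of 3 rank-1 terms, T = (1, 0) ∘ (1, -1, 2) ∘ (0, 0, 1) + (1, 1) ∘ (1, 1, 1) ∘ (0, -2, -4) + (1, 2) ∘ (1, -1, 0) ∘ (-2, 4, 2) (one valid choice — decompositions are not unique — normalised so each a, b is primitive with positive first nonzero entry; check it by expanding all entries), so rank(T) ≤ 3.
These bounds meet, so rank(T) = 3.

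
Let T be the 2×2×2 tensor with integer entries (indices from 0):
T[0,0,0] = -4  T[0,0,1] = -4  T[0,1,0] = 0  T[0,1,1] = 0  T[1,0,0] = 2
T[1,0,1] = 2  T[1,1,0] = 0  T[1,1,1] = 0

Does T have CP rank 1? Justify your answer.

The mode-1 fibre T[:,0,0] = [-4, 2] gives a = [2, -1] (primitive direction); the mode-2 fibre T[0,:,0] = [-4, 0] gives b = [1, 0]; then c[k] = T[0,0,k] / (a[0]·b[0]) = [-4, -4] / 2 = [-2, -2].
Expanding [2, -1] ⊗ [1, 0] ⊗ [-2, -2] reproduces all 8 entries of T, so T = [2, -1] ⊗ [1, 0] ⊗ [-2, -2] and rank(T) ≤ 1.
Equivalently every frontal slice T[:,:,k] is c[k] times the rank-1 matrix [2, -1] ⊗ [1, 0]. So T has rank 1 (it is nonzero).

Yes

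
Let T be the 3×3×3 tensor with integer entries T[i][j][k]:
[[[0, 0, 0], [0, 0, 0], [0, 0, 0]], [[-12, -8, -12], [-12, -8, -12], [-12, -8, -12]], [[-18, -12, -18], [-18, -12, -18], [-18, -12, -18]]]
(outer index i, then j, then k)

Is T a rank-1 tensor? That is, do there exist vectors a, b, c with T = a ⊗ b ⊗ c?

Yes

If T = a ⊗ b ⊗ c then every fibre of T is a multiple of the corresponding factor, so read the factors off the fibres through the nonzero entry T[1,0,0] = -12.
The mode-1 fibre T[:,0,0] = [0, -12, -18] gives a = [0, 2, 3] (primitive direction); the mode-2 fibre T[1,:,0] = [-12, -12, -12] gives b = [1, 1, 1]; then c[k] = T[1,0,k] / (a[1]·b[0]) = [-12, -8, -12] / 2 = [-6, -4, -6].
Expanding [0, 2, 3] ⊗ [1, 1, 1] ⊗ [-6, -4, -6] reproduces all 27 entries of T, so T = [0, 2, 3] ⊗ [1, 1, 1] ⊗ [-6, -4, -6] and rank(T) ≤ 1.
Equivalently every frontal slice T[:,:,k] is c[k] times the rank-1 matrix [0, 2, 3] ⊗ [1, 1, 1]. So T has rank 1 (it is nonzero).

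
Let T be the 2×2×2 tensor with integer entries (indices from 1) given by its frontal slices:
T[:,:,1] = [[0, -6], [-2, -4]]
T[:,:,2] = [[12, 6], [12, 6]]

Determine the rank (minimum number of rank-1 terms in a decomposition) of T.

2

Lower bound: the mode-2 unfolding of T (rows indexed by j, columns by (i,k) = (1,1), (1,2), (2,1), (2,2)) is [[0, 12, -2, 12], [-6, 6, -4, 6]].
There the 2×2 minor on rows j ∈ {1, 2}, columns (i,k) ∈ {(1,1), (1,2)} is det [[0, 12], [-6, 6]] = 72 ≠ 0, so this unfolding has rank ≥ 2; CP rank is at least every unfolding rank, so rank(T) ≥ 2. (Flattening ranks never certify an upper bound on CP rank; for that we must actually write T with 2 rank-1 terms.)
Upper bound — finding two terms. Write S_k = T[:,:,k] for the frontal slices: S₁ = [[0, -6], [-2, -4]], S₂ = [[12, 6], [12, 6]].
If T = a₁ ⊗ b₁ ⊗ c₁ + a₂ ⊗ b₂ ⊗ c₂ then each S_k = c₁[k]·a₁b₁ᵀ + c₂[k]·a₂b₂ᵀ. S₁ and S₂ are linearly independent, so a₁b₁ᵀ and a₂b₂ᵀ must span the same plane of matrices: they are the rank-1 matrices of the form x·S₁ + y·S₂.
det(x·S₁ + y·S₂) is −12·x² + 36·xy = (-12)·(x − 3·y)(x), vanishing at (x:y) = (3:1) and (0:1).
M₁ = 3·S₁ + S₂ = [[12, -12], [6, -6]] = 6·[2, 1][1, -1]ᵀ and M₂ = S₂ = [[12, 6], [12, 6]] = 6·[1, 1][2, 1]ᵀ, so take a₁ = [2, 1], b₁ = [1, -1], a₂ = [1, 1], b₂ = [2, 1].
Each slice is an integer combination of E₁ = a₁b₁ᵀ and E₂ = a₂b₂ᵀ: S₁ = 2·E₁ − 2·E₂, S₂ = 6·E₂; reading off coefficients, c₁ = [2, 0] and c₂ = [-2, 6].
Hence T = [2, 1] ⊗ [1, -1] ⊗ [2, 0] + [1, 1] ⊗ [2, 1] ⊗ [-2, 6], so rank(T) ≤ 2.
These bounds meet, so rank(T) = 2.
Check entry T[1,2,1] = -6: (2)·(-1)·(2) + (1)·(1)·(-2) = -6.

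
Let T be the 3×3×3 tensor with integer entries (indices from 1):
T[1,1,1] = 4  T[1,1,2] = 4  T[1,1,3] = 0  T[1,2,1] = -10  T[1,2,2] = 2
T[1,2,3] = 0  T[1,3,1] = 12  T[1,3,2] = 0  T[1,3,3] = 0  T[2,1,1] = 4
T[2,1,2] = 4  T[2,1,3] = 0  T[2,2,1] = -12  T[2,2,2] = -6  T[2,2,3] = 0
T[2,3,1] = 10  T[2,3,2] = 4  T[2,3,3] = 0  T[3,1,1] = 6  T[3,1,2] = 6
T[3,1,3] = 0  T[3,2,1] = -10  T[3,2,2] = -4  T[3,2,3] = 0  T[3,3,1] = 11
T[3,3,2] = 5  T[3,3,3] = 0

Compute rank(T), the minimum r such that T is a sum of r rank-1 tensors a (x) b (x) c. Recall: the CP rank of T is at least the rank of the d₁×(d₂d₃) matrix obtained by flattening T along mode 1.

3

Lower bound: in the mode-2 unfolding of T (rows indexed by j, columns by (i,k)) the 3×3 minor on rows j ∈ {1, 2, 3}, columns (i,k) ∈ {(1,1), (1,2), (2,1)} is det [[4, 4, 4], [-10, 2, -12], [12, 0, 10]] = -192 ≠ 0, so that unfolding has rank ≥ 3 and hence rank(T) ≥ 3 (CP rank is at least every unfolding rank, though it can be larger).
Upper bound: T is a sum of 3 rank-1 terms, T = [0, 2, 1] (x) [2, 2, 1] (x) [-1, -1, 0] + [1, 2, 2] (x) [2, -1, 2] (x) [2, 2, 0] + [2, 1, 1] (x) [0, 1, -1] (x) [-4, 2, 0] (written with every a and b primitive with positive leading entry and the scale carried by c; CP decompositions are not unique, and this one is verified by expanding entrywise), so rank(T) ≤ 3.
These bounds meet, so rank(T) = 3.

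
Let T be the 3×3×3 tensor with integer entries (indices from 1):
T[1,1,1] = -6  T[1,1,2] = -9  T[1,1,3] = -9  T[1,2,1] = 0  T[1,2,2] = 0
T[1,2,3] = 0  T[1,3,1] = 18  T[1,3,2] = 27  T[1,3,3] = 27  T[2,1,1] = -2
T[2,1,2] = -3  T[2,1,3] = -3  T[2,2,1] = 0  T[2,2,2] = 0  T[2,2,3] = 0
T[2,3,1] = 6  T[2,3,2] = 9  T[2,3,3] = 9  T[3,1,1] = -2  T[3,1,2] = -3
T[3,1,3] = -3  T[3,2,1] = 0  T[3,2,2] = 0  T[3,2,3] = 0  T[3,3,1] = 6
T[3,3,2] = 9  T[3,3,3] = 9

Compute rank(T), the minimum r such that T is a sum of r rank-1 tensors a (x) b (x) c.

1

Lower bound: T ≠ 0 (e.g. T[1,1,1] = -6), so rank(T) ≥ 1.
Upper bound: if T = a (x) b (x) c then every fibre of T is a multiple of the corresponding factor, so read the factors off the fibres through the nonzero entry T[1,1,1] = -6.
The mode-1 fibre T[:,1,1] = [-6, -2, -2] gives a = [3, 1, 1] (primitive direction); the mode-2 fibre T[1,:,1] = [-6, 0, 18] gives b = [1, 0, -3]; then c[k] = T[1,1,k] / (a[1]·b[1]) = [-6, -9, -9] / 3 = [-2, -3, -3].
Expanding [3, 1, 1] (x) [1, 0, -3] (x) [-2, -3, -3] reproduces all 27 entries of T, so T = [3, 1, 1] (x) [1, 0, -3] (x) [-2, -3, -3] and rank(T) ≤ 1.
These bounds meet, so rank(T) = 1.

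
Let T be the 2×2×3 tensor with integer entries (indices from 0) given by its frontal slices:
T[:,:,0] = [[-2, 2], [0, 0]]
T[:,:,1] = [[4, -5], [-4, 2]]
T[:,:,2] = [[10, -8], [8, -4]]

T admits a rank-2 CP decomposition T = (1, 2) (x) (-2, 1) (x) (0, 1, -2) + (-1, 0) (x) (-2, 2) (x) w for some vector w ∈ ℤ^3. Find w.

w = (-1, 3, 3)

Subtract the known terms from T to get the rank-1 residual R = (-1, 0) (x) (-2, 2) (x) w, so R[i,j,k] = a[i]·b[j]·w[k]. Pick indices with nonzero a[0]·b[0] = (-1)·(-2) = 2. Only the fibre through (0,0,·) is needed: R[0,0,:] = T[0,0,:] − Σₗ aₗ[0]bₗ[0]cₗ = [-2, 4, 10] − (1)·(-2)·(0, 1, -2) = [-2, 6, 6]. Then w[k] = R[0,0,k] / 2 for each k, giving w = [-2, 6, 6] / 2 = (-1, 3, 3).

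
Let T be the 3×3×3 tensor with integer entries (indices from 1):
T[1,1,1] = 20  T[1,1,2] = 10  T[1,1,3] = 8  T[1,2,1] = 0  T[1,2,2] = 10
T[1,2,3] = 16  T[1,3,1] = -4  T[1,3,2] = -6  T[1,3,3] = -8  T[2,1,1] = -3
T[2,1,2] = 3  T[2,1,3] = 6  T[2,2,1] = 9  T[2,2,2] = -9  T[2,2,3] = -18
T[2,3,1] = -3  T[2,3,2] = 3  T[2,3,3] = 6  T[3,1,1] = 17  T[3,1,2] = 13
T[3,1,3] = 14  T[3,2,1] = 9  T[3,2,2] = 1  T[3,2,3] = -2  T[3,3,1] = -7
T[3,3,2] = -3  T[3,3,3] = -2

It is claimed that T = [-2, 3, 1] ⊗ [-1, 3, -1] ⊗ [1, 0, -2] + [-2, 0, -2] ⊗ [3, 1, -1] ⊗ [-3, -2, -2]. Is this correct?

Reconstruct entry (1,1,2) from the claimed factors: Σₗ aₗ[1]bₗ[1]cₗ[2] = (-2)·(-1)·(0) + (-2)·(3)·(-2) = 12, but T[1,1,2] = 10. The claim is false.

No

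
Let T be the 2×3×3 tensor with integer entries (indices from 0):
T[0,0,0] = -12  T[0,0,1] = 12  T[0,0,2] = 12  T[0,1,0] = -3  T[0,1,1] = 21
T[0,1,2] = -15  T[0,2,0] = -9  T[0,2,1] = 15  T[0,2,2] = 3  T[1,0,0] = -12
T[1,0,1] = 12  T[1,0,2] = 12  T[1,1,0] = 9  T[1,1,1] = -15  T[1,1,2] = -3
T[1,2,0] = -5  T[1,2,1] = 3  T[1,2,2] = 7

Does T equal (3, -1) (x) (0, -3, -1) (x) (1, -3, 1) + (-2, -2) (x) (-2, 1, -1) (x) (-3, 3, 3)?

Yes

Reconstruct entrywise from the claimed factors. For example, T[1,2,0] = -5 and Σₗ aₗ[1]bₗ[2]cₗ[0] = (-1)·(-1)·(1) + (-2)·(-1)·(-3) = -5; checking all 18 entries, every one matches. The claim holds.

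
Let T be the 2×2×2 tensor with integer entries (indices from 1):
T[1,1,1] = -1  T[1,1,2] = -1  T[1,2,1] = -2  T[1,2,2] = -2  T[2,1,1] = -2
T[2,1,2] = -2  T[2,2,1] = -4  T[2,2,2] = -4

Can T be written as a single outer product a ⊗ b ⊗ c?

The mode-1 fibre T[:,1,1] = [-1, -2] gives a = [1, 2] (primitive direction); the mode-2 fibre T[1,:,1] = [-1, -2] gives b = [1, 2]; then c[k] = T[1,1,k] / (a[1]·b[1]) = [-1, -1] / 1 = [-1, -1].
Expanding [1, 2] ⊗ [1, 2] ⊗ [-1, -1] reproduces all 8 entries of T, so T = [1, 2] ⊗ [1, 2] ⊗ [-1, -1] and rank(T) ≤ 1.
Equivalently every frontal slice T[:,:,k] is c[k] times the rank-1 matrix [1, 2] ⊗ [1, 2]. So T has rank 1 (it is nonzero).

Yes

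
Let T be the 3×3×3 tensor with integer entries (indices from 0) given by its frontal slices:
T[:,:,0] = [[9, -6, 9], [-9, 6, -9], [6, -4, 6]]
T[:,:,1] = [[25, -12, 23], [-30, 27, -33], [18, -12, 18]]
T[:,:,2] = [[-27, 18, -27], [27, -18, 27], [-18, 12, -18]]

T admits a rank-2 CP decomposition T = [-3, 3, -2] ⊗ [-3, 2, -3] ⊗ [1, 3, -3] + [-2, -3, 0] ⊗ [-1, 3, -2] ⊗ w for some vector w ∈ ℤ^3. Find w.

Subtract the known terms from T to get the rank-1 residual R = [-2, -3, 0] ⊗ [-1, 3, -2] ⊗ w, so R[i,j,k] = a[i]·b[j]·w[k]. Pick indices with nonzero a[0]·b[0] = (-2)·(-1) = 2. Only the fibre through (0,0,·) is needed: R[0,0,:] = T[0,0,:] − Σₗ aₗ[0]bₗ[0]cₗ = [9, 25, -27] − (-3)·(-3)·[1, 3, -3] = [0, -2, 0]. Then w[k] = R[0,0,k] / 2 for each k, giving w = [0, -2, 0] / 2 = [0, -1, 0].

w = [0, -1, 0]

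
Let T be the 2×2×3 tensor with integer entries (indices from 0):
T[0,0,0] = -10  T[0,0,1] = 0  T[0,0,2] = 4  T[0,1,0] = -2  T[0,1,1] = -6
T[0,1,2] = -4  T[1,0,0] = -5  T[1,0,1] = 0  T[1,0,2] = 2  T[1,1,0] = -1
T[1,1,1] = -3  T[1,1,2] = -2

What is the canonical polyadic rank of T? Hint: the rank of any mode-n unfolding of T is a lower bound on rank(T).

Lower bound: the mode-2 unfolding of T (rows indexed by j, columns by (i,k) = (0,0), (0,1), (0,2), (1,0), (1,1), (1,2)) is [[-10, 0, 4, -5, 0, 2], [-2, -6, -4, -1, -3, -2]].
There the 2×2 minor on rows j ∈ {0, 1}, columns (i,k) ∈ {(0,0), (0,1)} is det [[-10, 0], [-2, -6]] = 60 ≠ 0, so this unfolding has rank ≥ 2; CP rank is at least every unfolding rank, so rank(T) ≥ 2. (Flattening ranks never certify an upper bound on CP rank; for that we must actually write T with 2 rank-1 terms.)
Upper bound — finding two terms. Every mode-1 slice of T is a multiple of one matrix: T[i,:,:] = a[i]·M with a = [2, 1] and M = [[-5, 0, 2], [-1, -3, -2]] (rows indexed by j, columns by k). So it suffices to write M as a sum of two rank-1 matrices.
Splitting M by its rows (j = 0, 1), M = [1, 0][-5, 0, 2]ᵀ + [0, 1][-1, -3, -2]ᵀ.
Hence T = [2, 1] ⊗ [1, 0] ⊗ [-5, 0, 2] + [2, 1] ⊗ [0, 1] ⊗ [-1, -3, -2], so rank(T) ≤ 2.
These bounds meet, so rank(T) = 2.
Check entry T[0,0,0] = -10: (2)·(1)·(-5) + (2)·(0)·(-1) = -10.

2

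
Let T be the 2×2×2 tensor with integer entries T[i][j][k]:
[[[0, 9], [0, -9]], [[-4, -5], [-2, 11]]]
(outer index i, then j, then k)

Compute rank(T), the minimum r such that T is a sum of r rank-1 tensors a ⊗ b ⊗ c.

2

Lower bound: the mode-2 unfolding of T (rows indexed by j, columns by (i,k) = (0,0), (0,1), (1,0), (1,1)) is [[0, 9, -4, -5], [0, -9, -2, 11]].
There the 2×2 minor on rows j ∈ {0, 1}, columns (i,k) ∈ {(0,1), (1,0)} is det [[9, -4], [-9, -2]] = -54 ≠ 0, so this unfolding has rank ≥ 2; CP rank is at least every unfolding rank, so rank(T) ≥ 2. (This is only a lower bound: in general the CP rank may exceed every unfolding rank, so we still need to exhibit 2 rank-1 terms summing to T.)
Upper bound — finding two terms. Write S_k = T[:,:,k] for the frontal slices: S₀ = [[0, 0], [-4, -2]], S₁ = [[9, -9], [-5, 11]].
If T = a₁ ⊗ b₁ ⊗ c₁ + a₂ ⊗ b₂ ⊗ c₂ then each S_k = c₁[k]·a₁b₁ᵀ + c₂[k]·a₂b₂ᵀ. S₀ and S₁ are linearly independent, so a₁b₁ᵀ and a₂b₂ᵀ must span the same plane of matrices: they are the rank-1 matrices of the form x·S₀ + y·S₁.
det(x·S₀ + y·S₁) is −54·xy + 54·y² = (-54)·(x − y)(y), vanishing at (x:y) = (1:1) and (1:0).
M₁ = S₀ + S₁ = [[9, -9], [-9, 9]] = 9·[1, -1][1, -1]ᵀ and M₂ = S₀ = [[0, 0], [-4, -2]] = (-2)·[0, 1][2, 1]ᵀ, so take a₁ = [1, -1], b₁ = [1, -1], a₂ = [0, 1], b₂ = [2, 1].
Each slice is an integer combination of E₁ = a₁b₁ᵀ and E₂ = a₂b₂ᵀ: S₀ = −2·E₂, S₁ = 9·E₁ + 2·E₂; reading off coefficients, c₁ = [0, 9] and c₂ = [-2, 2].
Hence T = [1, -1] ⊗ [1, -1] ⊗ [0, 9] + [0, 1] ⊗ [2, 1] ⊗ [-2, 2], so rank(T) ≤ 2.
These bounds meet, so rank(T) = 2.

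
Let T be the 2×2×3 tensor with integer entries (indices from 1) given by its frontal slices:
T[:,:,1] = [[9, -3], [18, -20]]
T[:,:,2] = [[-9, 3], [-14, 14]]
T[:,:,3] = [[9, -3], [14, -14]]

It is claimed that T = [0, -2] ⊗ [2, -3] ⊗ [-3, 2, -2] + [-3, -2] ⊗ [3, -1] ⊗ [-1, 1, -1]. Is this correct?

Reconstruct entrywise from the claimed factors. For example, T[2,2,3] = -14 and Σₗ aₗ[2]bₗ[2]cₗ[3] = (-2)·(-3)·(-2) + (-2)·(-1)·(-1) = -14; checking all 12 entries, every one matches. The claim holds.

Yes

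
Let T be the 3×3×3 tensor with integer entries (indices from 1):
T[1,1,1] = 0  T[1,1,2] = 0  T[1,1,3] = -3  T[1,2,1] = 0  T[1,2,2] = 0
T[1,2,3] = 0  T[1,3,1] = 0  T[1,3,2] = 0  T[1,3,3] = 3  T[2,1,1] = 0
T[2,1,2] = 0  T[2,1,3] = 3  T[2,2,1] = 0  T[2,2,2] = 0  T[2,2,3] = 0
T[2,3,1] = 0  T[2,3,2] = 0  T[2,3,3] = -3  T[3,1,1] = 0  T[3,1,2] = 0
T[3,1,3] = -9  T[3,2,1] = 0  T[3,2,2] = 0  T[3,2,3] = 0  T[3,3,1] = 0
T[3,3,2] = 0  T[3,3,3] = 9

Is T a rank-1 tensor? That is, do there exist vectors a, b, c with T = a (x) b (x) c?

Yes

If T = a (x) b (x) c then every fibre of T is a multiple of the corresponding factor, so read the factors off the fibres through the nonzero entry T[1,1,3] = -3.
The mode-1 fibre T[:,1,3] = [-3, 3, -9] gives a = (1, -1, 3) (primitive direction); the mode-2 fibre T[1,:,3] = [-3, 0, 3] gives b = (1, 0, -1); then c[k] = T[1,1,k] / (a[1]·b[1]) = [0, 0, -3] / 1 = (0, 0, -3).
Expanding (1, -1, 3) (x) (1, 0, -1) (x) (0, 0, -3) reproduces all 27 entries of T, so T = (1, -1, 3) (x) (1, 0, -1) (x) (0, 0, -3) and rank(T) ≤ 1.
Equivalently every frontal slice T[:,:,k] is c[k] times the rank-1 matrix (1, -1, 3) (x) (1, 0, -1). So T has rank 1 (it is nonzero).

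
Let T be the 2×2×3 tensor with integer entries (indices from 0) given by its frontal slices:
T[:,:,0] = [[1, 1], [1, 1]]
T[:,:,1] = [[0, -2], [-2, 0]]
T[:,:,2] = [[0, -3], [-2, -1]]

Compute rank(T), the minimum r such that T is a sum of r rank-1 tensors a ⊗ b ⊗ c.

Lower bound: in the mode-3 unfolding of T (rows indexed by k, columns by (i,j)) the 3×3 minor on rows k ∈ {0, 1, 2}, columns (i,j) ∈ {(0,0), (0,1), (1,0)} is det [[1, 1, 1], [0, -2, -2], [0, -3, -2]] = -2 ≠ 0, so that unfolding has rank ≥ 3 and hence rank(T) ≥ 3 (CP rank is at least every unfolding rank, though it can be larger).
Upper bound: T is a sum of 3 rank-1 terms, T = [1, 0] ⊗ [1, -1] ⊗ [0, 2, 2] + [1, 1] ⊗ [0, 1] ⊗ [1, 0, -1] + [1, 1] ⊗ [1, 0] ⊗ [1, -2, -2] (written with every a and b primitive with positive leading entry and the scale carried by c; CP decompositions are not unique, and this one is verified by expanding entrywise), so rank(T) ≤ 3.
These bounds meet, so rank(T) = 3.

3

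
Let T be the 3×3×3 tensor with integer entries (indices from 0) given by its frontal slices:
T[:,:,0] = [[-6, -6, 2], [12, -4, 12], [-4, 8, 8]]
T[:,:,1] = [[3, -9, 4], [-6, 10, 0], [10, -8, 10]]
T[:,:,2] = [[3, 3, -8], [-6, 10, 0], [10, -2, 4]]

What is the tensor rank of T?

3

Lower bound: the mode-3 unfolding of T (rows indexed by k, columns by (i,j) = (0,0), (0,1), (0,2), (1,0), (1,1), (1,2), (2,0), (2,1), (2,2)) is [[-6, -6, 2, 12, -4, 12, -4, 8, 8], [3, -9, 4, -6, 10, 0, 10, -8, 10], [3, 3, -8, -6, 10, 0, 10, -2, 4]].
There the 3×3 minor on rows k ∈ {0, 1, 2}, columns (i,j) ∈ {(0,0), (0,1), (0,2)} is det [[-6, -6, 2], [3, -9, 4], [3, 3, -8]] = -504 ≠ 0, so this unfolding has rank ≥ 3; CP rank is at least every unfolding rank, so rank(T) ≥ 3. (This is only a lower bound: in general the CP rank may exceed every unfolding rank, so we still need to exhibit 3 rank-1 terms summing to T.)
Upper bound: T is a sum of 3 rank-1 terms, T = (1, -2, -2) ⊗ (1, 1, 2) ⊗ (-2, -1, -1) + (1, -2, 2) ⊗ (2, -2, 1) ⊗ (-2, 2, 2) + (2, 0, 1) ⊗ (0, 1, -1) ⊗ (-4, -2, 4) (one valid choice — decompositions are not unique — normalised so each a, b is primitive with positive first nonzero entry; check it by expanding all entries), so rank(T) ≤ 3.
These bounds meet, so rank(T) = 3.
Check entry T[0,0,2] = 3: (1)·(1)·(-1) + (1)·(2)·(2) + (2)·(0)·(4) = 3.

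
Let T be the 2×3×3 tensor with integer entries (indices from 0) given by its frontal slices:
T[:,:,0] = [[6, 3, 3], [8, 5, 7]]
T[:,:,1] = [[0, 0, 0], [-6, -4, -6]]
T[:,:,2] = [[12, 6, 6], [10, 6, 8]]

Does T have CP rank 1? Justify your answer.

No

The mode-1 unfolding of T (rows indexed by i, columns by (j,k) = (0,0), (0,1), (0,2), (1,0), (1,1), (1,2), (2,0), (2,1), (2,2)) is [[6, 0, 12, 3, 0, 6, 3, 0, 6], [8, -6, 10, 5, -4, 6, 7, -6, 8]].
There the 2×2 minor on rows i ∈ {0, 1}, columns (j,k) ∈ {(0,0), (0,1)} is det [[6, 0], [8, -6]] = -36 ≠ 0, so this unfolding has rank ≥ 2; CP rank is at least every unfolding rank, so rank(T) ≥ 2.
In particular rank(T) ≥ 2 > 1, so T is not rank-1.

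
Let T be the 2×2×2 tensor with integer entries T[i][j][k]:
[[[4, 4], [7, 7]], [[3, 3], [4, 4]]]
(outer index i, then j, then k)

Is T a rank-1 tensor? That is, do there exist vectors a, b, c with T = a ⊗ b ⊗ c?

No

The mode-2 unfolding of T (rows indexed by j, columns by (i,k) = (0,0), (0,1), (1,0), (1,1)) is [[4, 4, 3, 3], [7, 7, 4, 4]].
There the 2×2 minor on rows j ∈ {0, 1}, columns (i,k) ∈ {(0,0), (1,0)} is det [[4, 3], [7, 4]] = -5 ≠ 0, so this unfolding has rank ≥ 2; CP rank is at least every unfolding rank, so rank(T) ≥ 2.
In particular rank(T) ≥ 2 > 1, so T is not rank-1.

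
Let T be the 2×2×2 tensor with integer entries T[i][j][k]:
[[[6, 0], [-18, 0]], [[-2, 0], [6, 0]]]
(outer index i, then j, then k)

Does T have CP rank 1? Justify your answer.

If T = a ⊗ b ⊗ c then every fibre of T is a multiple of the corresponding factor, so read the factors off the fibres through the nonzero entry T[0,0,0] = 6.
The mode-1 fibre T[:,0,0] = [6, -2] gives a = [3, -1] (primitive direction); the mode-2 fibre T[0,:,0] = [6, -18] gives b = [1, -3]; then c[k] = T[0,0,k] / (a[0]·b[0]) = [6, 0] / 3 = [2, 0].
Expanding [3, -1] ⊗ [1, -3] ⊗ [2, 0] reproduces all 8 entries of T, so T = [3, -1] ⊗ [1, -3] ⊗ [2, 0] and rank(T) ≤ 1.
Equivalently every frontal slice T[:,:,k] is c[k] times the rank-1 matrix [3, -1] ⊗ [1, -3]. So T has rank 1 (it is nonzero).

Yes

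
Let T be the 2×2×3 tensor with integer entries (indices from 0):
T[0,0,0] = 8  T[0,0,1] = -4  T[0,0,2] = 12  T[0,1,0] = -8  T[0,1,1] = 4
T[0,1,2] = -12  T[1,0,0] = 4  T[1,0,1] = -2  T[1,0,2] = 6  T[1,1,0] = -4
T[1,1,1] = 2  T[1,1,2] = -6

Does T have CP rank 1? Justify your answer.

If T = a ⊗ b ⊗ c then every fibre of T is a multiple of the corresponding factor, so read the factors off the fibres through the nonzero entry T[0,0,0] = 8.
The mode-1 fibre T[:,0,0] = [8, 4] gives a = [2, 1] (primitive direction); the mode-2 fibre T[0,:,0] = [8, -8] gives b = [1, -1]; then c[k] = T[0,0,k] / (a[0]·b[0]) = [8, -4, 12] / 2 = [4, -2, 6].
Expanding [2, 1] ⊗ [1, -1] ⊗ [4, -2, 6] reproduces all 12 entries of T, so T = [2, 1] ⊗ [1, -1] ⊗ [4, -2, 6] and rank(T) ≤ 1.
Equivalently every frontal slice T[:,:,k] is c[k] times the rank-1 matrix [2, 1] ⊗ [1, -1]. So T has rank 1 (it is nonzero).

Yes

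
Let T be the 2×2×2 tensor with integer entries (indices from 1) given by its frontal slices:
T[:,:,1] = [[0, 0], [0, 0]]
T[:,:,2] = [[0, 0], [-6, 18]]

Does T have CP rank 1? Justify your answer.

If T = a ⊗ b ⊗ c then every fibre of T is a multiple of the corresponding factor, so read the factors off the fibres through the nonzero entry T[2,1,2] = -6.
The mode-1 fibre T[:,1,2] = [0, -6] gives a = [0, 1] (primitive direction); the mode-2 fibre T[2,:,2] = [-6, 18] gives b = [1, -3]; then c[k] = T[2,1,k] / (a[2]·b[1]) = [0, -6] / 1 = [0, -6].
Expanding [0, 1] ⊗ [1, -3] ⊗ [0, -6] reproduces all 8 entries of T, so T = [0, 1] ⊗ [1, -3] ⊗ [0, -6] and rank(T) ≤ 1.
Equivalently every frontal slice T[:,:,k] is c[k] times the rank-1 matrix [0, 1] ⊗ [1, -3]. So T has rank 1 (it is nonzero).

Yes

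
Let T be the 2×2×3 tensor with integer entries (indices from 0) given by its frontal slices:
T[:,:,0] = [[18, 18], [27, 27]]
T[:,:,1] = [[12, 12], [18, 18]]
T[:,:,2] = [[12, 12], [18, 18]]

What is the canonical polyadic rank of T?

1

Lower bound: T ≠ 0 (e.g. T[0,0,0] = 18), so rank(T) ≥ 1.
Upper bound: the mode-1 fibre T[:,0,0] = [18, 27] gives a = [2, 3] (primitive direction); the mode-2 fibre T[0,:,0] = [18, 18] gives b = [1, 1]; then c[k] = T[0,0,k] / (a[0]·b[0]) = [18, 12, 12] / 2 = [9, 6, 6].
Expanding [2, 3] (x) [1, 1] (x) [9, 6, 6] reproduces all 12 entries of T, so T = [2, 3] (x) [1, 1] (x) [9, 6, 6] and rank(T) ≤ 1.
These bounds meet, so rank(T) = 1.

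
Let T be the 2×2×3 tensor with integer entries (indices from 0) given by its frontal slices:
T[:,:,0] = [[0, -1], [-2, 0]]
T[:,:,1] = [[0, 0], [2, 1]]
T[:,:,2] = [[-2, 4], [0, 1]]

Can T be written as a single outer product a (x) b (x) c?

No

The mode-3 unfolding of T (rows indexed by k, columns by (i,j) = (0,0), (0,1), (1,0), (1,1)) is [[0, -1, -2, 0], [0, 0, 2, 1], [-2, 4, 0, 1]].
There the 3×3 minor on rows k ∈ {0, 1, 2}, columns (i,j) ∈ {(0,0), (0,1), (1,0)} is det [[0, -1, -2], [0, 0, 2], [-2, 4, 0]] = 4 ≠ 0, so this unfolding has rank ≥ 3; CP rank is at least every unfolding rank, so rank(T) ≥ 3.
In particular rank(T) ≥ 3 > 1, so T is not rank-1.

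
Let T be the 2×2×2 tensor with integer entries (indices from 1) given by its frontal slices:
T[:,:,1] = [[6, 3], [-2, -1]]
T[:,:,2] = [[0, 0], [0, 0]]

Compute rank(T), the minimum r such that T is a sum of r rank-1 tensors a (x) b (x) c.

Lower bound: T ≠ 0 (e.g. T[1,1,1] = 6), so rank(T) ≥ 1.
Upper bound: if T = a (x) b (x) c then every fibre of T is a multiple of the corresponding factor, so read the factors off the fibres through the nonzero entry T[1,1,1] = 6.
The mode-1 fibre T[:,1,1] = [6, -2] gives a = [3, -1] (primitive direction); the mode-2 fibre T[1,:,1] = [6, 3] gives b = [2, 1]; then c[k] = T[1,1,k] / (a[1]·b[1]) = [6, 0] / 6 = [1, 0].
Expanding [3, -1] (x) [2, 1] (x) [1, 0] reproduces all 8 entries of T, so T = [3, -1] (x) [2, 1] (x) [1, 0] and rank(T) ≤ 1.
These bounds meet, so rank(T) = 1.

1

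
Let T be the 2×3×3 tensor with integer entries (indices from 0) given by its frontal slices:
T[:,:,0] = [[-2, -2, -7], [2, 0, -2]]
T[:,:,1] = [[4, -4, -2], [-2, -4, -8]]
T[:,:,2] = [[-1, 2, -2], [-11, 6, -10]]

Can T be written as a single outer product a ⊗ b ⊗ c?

The mode-3 unfolding of T (rows indexed by k, columns by (i,j) = (0,0), (0,1), (0,2), (1,0), (1,1), (1,2)) is [[-2, -2, -7, 2, 0, -2], [4, -4, -2, -2, -4, -8], [-1, 2, -2, -11, 6, -10]].
There the 3×3 minor on rows k ∈ {0, 1, 2}, columns (i,j) ∈ {(0,0), (0,1), (0,2)} is det [[-2, -2, -7], [4, -4, -2], [-1, 2, -2]] = -72 ≠ 0, so this unfolding has rank ≥ 3; CP rank is at least every unfolding rank, so rank(T) ≥ 3.
In particular rank(T) ≥ 3 > 1, so T is not rank-1.

No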